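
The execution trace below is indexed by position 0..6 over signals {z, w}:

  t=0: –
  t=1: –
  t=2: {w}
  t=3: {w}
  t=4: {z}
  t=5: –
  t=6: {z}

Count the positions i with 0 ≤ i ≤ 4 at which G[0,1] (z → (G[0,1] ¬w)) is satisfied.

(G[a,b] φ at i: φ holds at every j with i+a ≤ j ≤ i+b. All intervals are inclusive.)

5

Evaluate at each i in [0,4]:
  i=0: ✓ (all of [0,1])
  i=1: ✓ (all of [1,2])
  i=2: ✓ (all of [2,3])
  i=3: ✓ (all of [3,4])
  i=4: ✓ (all of [4,5])
Positions where it holds: {0, 1, 2, 3, 4} → 5.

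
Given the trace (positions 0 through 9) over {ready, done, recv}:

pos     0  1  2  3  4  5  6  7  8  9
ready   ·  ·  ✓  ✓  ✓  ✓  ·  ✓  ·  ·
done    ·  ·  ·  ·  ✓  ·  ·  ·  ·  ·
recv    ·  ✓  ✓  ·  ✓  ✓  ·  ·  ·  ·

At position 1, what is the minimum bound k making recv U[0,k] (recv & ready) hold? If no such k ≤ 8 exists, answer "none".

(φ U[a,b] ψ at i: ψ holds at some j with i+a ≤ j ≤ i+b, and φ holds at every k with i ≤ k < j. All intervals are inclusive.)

1

Need earliest j ≥ 1 with (recv & ready), and recv at every k in [1,j-1].
  j=1: rhs fails.
  j=2: rhs holds; lhs holds on [1,1]. k = 1.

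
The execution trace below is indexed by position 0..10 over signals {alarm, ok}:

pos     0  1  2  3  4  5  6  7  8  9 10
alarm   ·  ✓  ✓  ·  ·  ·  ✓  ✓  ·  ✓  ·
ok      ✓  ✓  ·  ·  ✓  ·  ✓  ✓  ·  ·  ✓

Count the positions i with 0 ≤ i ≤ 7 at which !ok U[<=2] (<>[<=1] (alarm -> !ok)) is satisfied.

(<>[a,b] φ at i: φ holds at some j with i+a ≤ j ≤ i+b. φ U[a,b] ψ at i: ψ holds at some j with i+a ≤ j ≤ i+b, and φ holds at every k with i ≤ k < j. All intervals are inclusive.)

Evaluate at each i in [0,7]:
  i=0: ✓ (rhs at j=0)
  i=1: ✓ (rhs at j=1)
  i=2: ✓ (rhs at j=2)
  i=3: ✓ (rhs at j=3)
  i=4: ✓ (rhs at j=4)
  i=5: ✓ (rhs at j=5)
  i=6: ✗ (lhs fails at k=6 before rhs at j=7)
  i=7: ✓ (rhs at j=7)
Positions where it holds: {0, 1, 2, 3, 4, 5, 7} → 7.

7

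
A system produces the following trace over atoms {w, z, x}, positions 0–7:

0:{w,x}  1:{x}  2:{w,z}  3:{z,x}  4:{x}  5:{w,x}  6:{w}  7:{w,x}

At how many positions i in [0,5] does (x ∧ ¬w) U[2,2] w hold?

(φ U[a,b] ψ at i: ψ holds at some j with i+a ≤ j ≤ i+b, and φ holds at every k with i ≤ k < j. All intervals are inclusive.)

Evaluate at each i in [0,5]:
  i=0: ✗ (lhs fails at k=0 before rhs at j=2)
  i=1: ✗ (no rhs in [3,3])
  i=2: ✗ (no rhs in [4,4])
  i=3: ✓ (rhs at j=5; lhs holds on [3,4])
  i=4: ✗ (lhs fails at k=5 before rhs at j=6)
  i=5: ✗ (lhs fails at k=5 before rhs at j=7)
Positions where it holds: {3} → 1.

1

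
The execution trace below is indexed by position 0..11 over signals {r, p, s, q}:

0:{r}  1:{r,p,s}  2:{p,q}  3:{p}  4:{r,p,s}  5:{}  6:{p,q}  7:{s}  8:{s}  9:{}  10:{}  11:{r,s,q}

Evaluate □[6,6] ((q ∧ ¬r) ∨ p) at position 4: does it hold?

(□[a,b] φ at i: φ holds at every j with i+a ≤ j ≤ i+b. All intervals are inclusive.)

Check ((q ∧ ¬r) ∨ p) at every j in [10,10]:
  j=10: false
Fails at j=10 → formula fails.

No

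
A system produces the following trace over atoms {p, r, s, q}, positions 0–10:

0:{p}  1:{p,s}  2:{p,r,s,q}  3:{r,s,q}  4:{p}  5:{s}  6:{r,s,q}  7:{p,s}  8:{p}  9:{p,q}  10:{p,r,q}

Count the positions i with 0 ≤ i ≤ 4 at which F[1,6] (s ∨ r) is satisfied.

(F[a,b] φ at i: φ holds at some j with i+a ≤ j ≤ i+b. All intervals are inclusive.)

5

Evaluate at each i in [0,4]:
  i=0: ✓ (witness j=1)
  i=1: ✓ (witness j=2)
  i=2: ✓ (witness j=3)
  i=3: ✓ (witness j=5)
  i=4: ✓ (witness j=5)
Positions where it holds: {0, 1, 2, 3, 4} → 5.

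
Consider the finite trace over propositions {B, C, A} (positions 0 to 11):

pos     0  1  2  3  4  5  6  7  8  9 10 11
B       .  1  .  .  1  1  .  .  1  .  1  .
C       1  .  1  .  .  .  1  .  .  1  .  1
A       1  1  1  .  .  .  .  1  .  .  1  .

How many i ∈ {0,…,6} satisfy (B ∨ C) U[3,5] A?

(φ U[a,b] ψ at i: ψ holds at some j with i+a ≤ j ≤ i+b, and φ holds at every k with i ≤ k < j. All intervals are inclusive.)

1

Evaluate at each i in [0,6]:
  i=0: ✗ (no rhs in [3,5])
  i=1: ✗ (no rhs in [4,6])
  i=2: ✗ (lhs fails at k=3 before rhs at j=7)
  i=3: ✗ (lhs fails at k=3 before rhs at j=7)
  i=4: ✓ (rhs at j=7; lhs holds on [4,6])
  i=5: ✗ (lhs fails at k=7 before rhs at j=10)
  i=6: ✗ (lhs fails at k=7 before rhs at j=10)
Positions where it holds: {4} → 1.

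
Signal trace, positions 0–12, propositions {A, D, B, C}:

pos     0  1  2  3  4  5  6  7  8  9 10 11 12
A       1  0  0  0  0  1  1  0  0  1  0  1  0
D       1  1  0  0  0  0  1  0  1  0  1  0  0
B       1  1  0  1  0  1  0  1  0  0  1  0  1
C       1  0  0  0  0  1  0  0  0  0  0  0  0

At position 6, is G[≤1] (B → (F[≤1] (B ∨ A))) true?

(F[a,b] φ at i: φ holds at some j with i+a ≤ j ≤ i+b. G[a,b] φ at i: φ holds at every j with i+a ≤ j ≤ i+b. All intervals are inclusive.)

Holds

Check (B → (F[≤1] (B ∨ A))) at every j in [6,7]:
  j=6: antecedent false → ✓
  j=7: antecedent true; consequent holds (witness at 7) → ✓
All positions satisfy it → formula holds.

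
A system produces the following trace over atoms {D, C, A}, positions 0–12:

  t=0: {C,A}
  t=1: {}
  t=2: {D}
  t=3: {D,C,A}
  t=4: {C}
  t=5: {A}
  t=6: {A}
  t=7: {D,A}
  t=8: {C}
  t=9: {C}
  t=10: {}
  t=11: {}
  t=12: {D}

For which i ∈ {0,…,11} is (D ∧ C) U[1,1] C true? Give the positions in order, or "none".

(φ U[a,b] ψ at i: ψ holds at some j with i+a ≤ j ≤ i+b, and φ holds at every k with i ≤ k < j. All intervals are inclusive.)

3

Evaluate at each i in [0,11]:
  i=0: ✗ (no rhs in [1,1])
  i=1: ✗ (no rhs in [2,2])
  i=2: ✗ (lhs fails at k=2 before rhs at j=3)
  i=3: ✓ (rhs at j=4; lhs holds on [3,3])
  i=4: ✗ (no rhs in [5,5])
  i=5: ✗ (no rhs in [6,6])
  i=6: ✗ (no rhs in [7,7])
  i=7: ✗ (lhs fails at k=7 before rhs at j=8)
  i=8: ✗ (lhs fails at k=8 before rhs at j=9)
  i=9: ✗ (no rhs in [10,10])
  i=10: ✗ (no rhs in [11,11])
  i=11: ✗ (no rhs in [12,12])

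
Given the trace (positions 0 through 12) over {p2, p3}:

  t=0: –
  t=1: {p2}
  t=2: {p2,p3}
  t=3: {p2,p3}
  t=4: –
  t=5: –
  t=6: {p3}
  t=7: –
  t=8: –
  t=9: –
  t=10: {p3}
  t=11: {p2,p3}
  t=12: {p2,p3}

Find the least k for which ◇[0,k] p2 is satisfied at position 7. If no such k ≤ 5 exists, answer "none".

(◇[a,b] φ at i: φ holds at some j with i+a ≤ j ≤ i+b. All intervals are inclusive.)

4

Scan j = 7,8,… for p2:
  j=7: fails
  j=8: fails
  j=9: fails
  j=10: fails
  j=11: holds
First hit at j=11, so smallest k = 11-7 = 4.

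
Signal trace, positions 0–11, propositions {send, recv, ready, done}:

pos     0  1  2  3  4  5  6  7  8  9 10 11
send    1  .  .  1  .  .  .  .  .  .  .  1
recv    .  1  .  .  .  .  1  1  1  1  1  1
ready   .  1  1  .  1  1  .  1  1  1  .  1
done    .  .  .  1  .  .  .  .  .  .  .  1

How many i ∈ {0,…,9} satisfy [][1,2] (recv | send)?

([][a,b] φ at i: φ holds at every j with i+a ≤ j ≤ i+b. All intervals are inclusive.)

Evaluate at each i in [0,9]:
  i=0: ✗ (fails at j=2)
  i=1: ✗ (fails at j=2)
  i=2: ✗ (fails at j=4)
  i=3: ✗ (fails at j=4)
  i=4: ✗ (fails at j=5)
  i=5: ✓ (all of [6,7])
  i=6: ✓ (all of [7,8])
  i=7: ✓ (all of [8,9])
  i=8: ✓ (all of [9,10])
  i=9: ✓ (all of [10,11])
Positions where it holds: {5, 6, 7, 8, 9} → 5.

5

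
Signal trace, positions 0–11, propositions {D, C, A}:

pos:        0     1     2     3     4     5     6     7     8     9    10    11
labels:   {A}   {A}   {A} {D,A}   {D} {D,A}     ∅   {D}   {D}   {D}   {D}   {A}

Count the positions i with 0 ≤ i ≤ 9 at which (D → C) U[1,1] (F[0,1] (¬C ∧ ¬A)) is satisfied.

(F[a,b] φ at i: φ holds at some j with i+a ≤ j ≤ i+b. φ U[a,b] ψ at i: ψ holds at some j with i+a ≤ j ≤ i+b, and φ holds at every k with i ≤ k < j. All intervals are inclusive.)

2

Evaluate at each i in [0,9]:
  i=0: ✗ (no rhs in [1,1])
  i=1: ✗ (no rhs in [2,2])
  i=2: ✓ (rhs at j=3; lhs holds on [2,2])
  i=3: ✗ (lhs fails at k=3 before rhs at j=4)
  i=4: ✗ (lhs fails at k=4 before rhs at j=5)
  i=5: ✗ (lhs fails at k=5 before rhs at j=6)
  i=6: ✓ (rhs at j=7; lhs holds on [6,6])
  i=7: ✗ (lhs fails at k=7 before rhs at j=8)
  i=8: ✗ (lhs fails at k=8 before rhs at j=9)
  i=9: ✗ (lhs fails at k=9 before rhs at j=10)
Positions where it holds: {2, 6} → 2.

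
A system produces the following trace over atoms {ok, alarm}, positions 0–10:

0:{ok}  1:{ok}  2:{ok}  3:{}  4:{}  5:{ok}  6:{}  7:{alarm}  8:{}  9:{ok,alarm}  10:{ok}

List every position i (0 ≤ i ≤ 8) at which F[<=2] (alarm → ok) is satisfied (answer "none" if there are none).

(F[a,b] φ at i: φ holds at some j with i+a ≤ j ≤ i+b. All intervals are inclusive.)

Evaluate at each i in [0,8]:
  i=0: ✓ (witness j=0)
  i=1: ✓ (witness j=1)
  i=2: ✓ (witness j=2)
  i=3: ✓ (witness j=3)
  i=4: ✓ (witness j=4)
  i=5: ✓ (witness j=5)
  i=6: ✓ (witness j=6)
  i=7: ✓ (witness j=8)
  i=8: ✓ (witness j=8)

0, 1, 2, 3, 4, 5, 6, 7, 8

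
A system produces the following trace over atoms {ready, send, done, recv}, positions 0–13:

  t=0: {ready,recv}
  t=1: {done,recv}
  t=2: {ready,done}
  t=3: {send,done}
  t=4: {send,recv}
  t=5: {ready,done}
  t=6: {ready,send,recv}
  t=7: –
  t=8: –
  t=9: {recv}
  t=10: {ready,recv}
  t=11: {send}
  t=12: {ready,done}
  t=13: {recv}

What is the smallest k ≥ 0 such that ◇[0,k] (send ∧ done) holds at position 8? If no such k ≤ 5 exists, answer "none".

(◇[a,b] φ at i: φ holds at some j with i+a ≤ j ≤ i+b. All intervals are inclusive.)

Scan j = 8,9,… for (send ∧ done):
  j=8: fails
  j=9: fails
  j=10: fails
  j=11: fails
  j=12: fails
  j=13: fails
No j in [8,13] satisfies it → none.

none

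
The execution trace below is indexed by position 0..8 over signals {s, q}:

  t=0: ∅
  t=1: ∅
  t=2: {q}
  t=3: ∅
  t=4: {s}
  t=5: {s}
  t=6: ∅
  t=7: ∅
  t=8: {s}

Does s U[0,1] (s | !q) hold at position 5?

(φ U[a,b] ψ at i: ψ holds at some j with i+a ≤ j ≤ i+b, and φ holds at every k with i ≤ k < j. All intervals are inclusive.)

True

Need some j in [5,6] with (s | !q), and s at every k in [5,j-1].
  j=5: (s | !q) holds; no prefix to check → satisfied.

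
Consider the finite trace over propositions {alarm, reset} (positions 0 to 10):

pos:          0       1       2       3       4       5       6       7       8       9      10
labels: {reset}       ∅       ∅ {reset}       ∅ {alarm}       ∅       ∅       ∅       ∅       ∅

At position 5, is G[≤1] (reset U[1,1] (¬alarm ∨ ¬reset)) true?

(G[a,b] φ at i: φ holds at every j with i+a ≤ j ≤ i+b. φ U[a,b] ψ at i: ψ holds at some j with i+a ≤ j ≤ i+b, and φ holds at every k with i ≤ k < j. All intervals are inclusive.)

No

Check (reset U[1,1] (¬alarm ∨ ¬reset)) at every j in [5,6]:
  j=5: fails
  j=6: fails
Fails at j=5 → formula fails.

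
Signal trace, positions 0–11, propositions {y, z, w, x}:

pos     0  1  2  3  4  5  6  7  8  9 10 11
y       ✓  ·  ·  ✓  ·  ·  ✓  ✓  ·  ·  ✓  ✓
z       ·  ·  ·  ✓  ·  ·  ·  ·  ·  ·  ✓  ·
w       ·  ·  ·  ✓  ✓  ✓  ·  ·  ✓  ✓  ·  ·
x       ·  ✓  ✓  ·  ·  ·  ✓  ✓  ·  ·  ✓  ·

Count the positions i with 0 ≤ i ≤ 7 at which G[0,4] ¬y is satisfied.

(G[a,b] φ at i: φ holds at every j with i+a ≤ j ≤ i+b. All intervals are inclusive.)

0

Evaluate at each i in [0,7]:
  i=0: ✗ (fails at j=0)
  i=1: ✗ (fails at j=3)
  i=2: ✗ (fails at j=3)
  i=3: ✗ (fails at j=3)
  i=4: ✗ (fails at j=6)
  i=5: ✗ (fails at j=6)
  i=6: ✗ (fails at j=6)
  i=7: ✗ (fails at j=7)
Positions where it holds: {} → 0.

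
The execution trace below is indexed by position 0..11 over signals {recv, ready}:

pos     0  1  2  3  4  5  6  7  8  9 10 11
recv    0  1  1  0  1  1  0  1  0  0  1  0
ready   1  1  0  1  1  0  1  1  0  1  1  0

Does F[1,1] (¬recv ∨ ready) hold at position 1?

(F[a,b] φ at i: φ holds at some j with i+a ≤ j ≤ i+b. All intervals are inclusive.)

False

Check (¬recv ∨ ready) at each j in [2,2]:
  j=2: false
No position in the window satisfies it → formula fails.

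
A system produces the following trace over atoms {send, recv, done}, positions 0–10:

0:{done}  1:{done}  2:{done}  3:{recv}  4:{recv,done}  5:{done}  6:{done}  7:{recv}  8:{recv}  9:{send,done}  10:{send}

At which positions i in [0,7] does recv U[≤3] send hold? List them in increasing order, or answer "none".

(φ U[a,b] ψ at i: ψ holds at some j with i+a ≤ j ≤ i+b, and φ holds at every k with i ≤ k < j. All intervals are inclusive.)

7

Evaluate at each i in [0,7]:
  i=0: ✗ (no rhs in [0,3])
  i=1: ✗ (no rhs in [1,4])
  i=2: ✗ (no rhs in [2,5])
  i=3: ✗ (no rhs in [3,6])
  i=4: ✗ (no rhs in [4,7])
  i=5: ✗ (no rhs in [5,8])
  i=6: ✗ (lhs fails at k=6 before rhs at j=9)
  i=7: ✓ (rhs at j=9; lhs holds on [7,8])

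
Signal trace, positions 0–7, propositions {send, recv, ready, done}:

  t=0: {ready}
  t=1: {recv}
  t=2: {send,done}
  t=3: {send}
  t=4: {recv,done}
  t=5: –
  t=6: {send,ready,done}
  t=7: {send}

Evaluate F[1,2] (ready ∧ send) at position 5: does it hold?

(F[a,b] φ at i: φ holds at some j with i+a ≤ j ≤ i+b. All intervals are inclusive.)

Yes

Check (ready ∧ send) at each j in [6,7]:
  j=6: true
  j=7: false
Found at j=6 → formula holds.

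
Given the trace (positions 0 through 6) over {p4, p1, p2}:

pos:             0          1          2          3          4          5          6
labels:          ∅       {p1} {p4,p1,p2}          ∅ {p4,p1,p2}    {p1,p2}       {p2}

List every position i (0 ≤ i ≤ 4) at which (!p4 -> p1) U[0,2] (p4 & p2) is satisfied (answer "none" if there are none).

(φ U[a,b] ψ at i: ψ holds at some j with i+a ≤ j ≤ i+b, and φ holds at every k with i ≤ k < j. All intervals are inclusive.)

1, 2, 4

Evaluate at each i in [0,4]:
  i=0: ✗ (lhs fails at k=0 before rhs at j=2)
  i=1: ✓ (rhs at j=2; lhs holds on [1,1])
  i=2: ✓ (rhs at j=2)
  i=3: ✗ (lhs fails at k=3 before rhs at j=4)
  i=4: ✓ (rhs at j=4)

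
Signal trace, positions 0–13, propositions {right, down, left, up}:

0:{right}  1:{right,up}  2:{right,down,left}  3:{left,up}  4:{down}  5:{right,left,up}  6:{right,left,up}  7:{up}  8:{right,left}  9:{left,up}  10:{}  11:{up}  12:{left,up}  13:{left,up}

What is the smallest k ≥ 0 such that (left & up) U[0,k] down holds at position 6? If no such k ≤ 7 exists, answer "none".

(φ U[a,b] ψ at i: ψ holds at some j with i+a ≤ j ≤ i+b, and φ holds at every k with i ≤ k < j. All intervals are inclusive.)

none

Need earliest j ≥ 6 with down, and (left & up) at every k in [6,j-1].
  j=6: rhs fails.
  j=7: rhs fails.
  j=8: rhs fails.
  j=9: rhs fails.
  j=10: rhs fails.
  j=11: rhs fails.
  j=12: rhs fails.
  j=13: rhs fails.
No witness within the range → none.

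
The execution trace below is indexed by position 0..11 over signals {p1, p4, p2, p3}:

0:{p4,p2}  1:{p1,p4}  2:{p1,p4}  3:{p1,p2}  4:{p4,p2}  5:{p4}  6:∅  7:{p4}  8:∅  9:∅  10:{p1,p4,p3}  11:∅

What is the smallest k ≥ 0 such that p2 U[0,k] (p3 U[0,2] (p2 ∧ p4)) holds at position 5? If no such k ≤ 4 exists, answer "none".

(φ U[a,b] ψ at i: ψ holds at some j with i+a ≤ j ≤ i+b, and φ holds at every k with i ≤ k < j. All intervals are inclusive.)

none

Need earliest j ≥ 5 with (p3 U[0,2] (p2 ∧ p4)), and p2 at every k in [5,j-1].
  j=5: rhs fails.
  j=6: rhs fails.
  j=7: rhs fails.
  j=8: rhs fails.
  j=9: rhs fails.
No witness within the range → none.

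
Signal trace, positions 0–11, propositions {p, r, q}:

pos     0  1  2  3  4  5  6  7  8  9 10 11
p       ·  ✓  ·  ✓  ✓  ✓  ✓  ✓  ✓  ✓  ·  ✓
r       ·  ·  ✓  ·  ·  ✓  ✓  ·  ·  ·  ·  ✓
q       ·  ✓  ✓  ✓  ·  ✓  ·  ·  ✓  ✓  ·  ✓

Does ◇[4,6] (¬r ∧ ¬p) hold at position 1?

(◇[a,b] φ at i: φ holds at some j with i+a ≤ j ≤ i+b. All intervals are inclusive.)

Check (¬r ∧ ¬p) at each j in [5,7]:
  j=5: false
  j=6: false
  j=7: false
No position in the window satisfies it → formula fails.

No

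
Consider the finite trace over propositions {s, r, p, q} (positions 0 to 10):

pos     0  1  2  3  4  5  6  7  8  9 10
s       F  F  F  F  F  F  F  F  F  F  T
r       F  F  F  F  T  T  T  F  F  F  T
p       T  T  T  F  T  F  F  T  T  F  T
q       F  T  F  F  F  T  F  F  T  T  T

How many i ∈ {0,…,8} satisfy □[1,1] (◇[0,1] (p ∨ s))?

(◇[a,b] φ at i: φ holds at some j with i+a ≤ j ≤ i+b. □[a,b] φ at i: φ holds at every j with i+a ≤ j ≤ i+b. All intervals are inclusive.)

Evaluate at each i in [0,8]:
  i=0: ✓ (all of [1,1])
  i=1: ✓ (all of [2,2])
  i=2: ✓ (all of [3,3])
  i=3: ✓ (all of [4,4])
  i=4: ✗ (fails at j=5)
  i=5: ✓ (all of [6,6])
  i=6: ✓ (all of [7,7])
  i=7: ✓ (all of [8,8])
  i=8: ✓ (all of [9,9])
Positions where it holds: {0, 1, 2, 3, 5, 6, 7, 8} → 8.

8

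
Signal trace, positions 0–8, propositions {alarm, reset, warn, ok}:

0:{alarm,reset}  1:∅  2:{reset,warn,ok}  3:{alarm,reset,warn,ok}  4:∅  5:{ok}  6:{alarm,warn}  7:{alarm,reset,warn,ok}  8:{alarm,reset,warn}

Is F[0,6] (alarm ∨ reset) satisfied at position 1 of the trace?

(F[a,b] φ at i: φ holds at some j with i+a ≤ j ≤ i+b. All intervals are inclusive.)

Check (alarm ∨ reset) at each j in [1,7]:
  j=1: false
  j=2: true
  j=3: true
  j=4: false
  j=5: false
  j=6: true
  j=7: true
Found at j=2 → formula holds.

Yes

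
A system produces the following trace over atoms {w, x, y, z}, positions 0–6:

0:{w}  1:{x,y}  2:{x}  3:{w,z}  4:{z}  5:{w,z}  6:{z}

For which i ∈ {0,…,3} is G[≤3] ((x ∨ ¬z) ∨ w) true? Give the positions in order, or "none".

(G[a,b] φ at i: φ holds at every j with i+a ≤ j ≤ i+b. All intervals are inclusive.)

Evaluate at each i in [0,3]:
  i=0: ✓ (all of [0,3])
  i=1: ✗ (fails at j=4)
  i=2: ✗ (fails at j=4)
  i=3: ✗ (fails at j=4)

0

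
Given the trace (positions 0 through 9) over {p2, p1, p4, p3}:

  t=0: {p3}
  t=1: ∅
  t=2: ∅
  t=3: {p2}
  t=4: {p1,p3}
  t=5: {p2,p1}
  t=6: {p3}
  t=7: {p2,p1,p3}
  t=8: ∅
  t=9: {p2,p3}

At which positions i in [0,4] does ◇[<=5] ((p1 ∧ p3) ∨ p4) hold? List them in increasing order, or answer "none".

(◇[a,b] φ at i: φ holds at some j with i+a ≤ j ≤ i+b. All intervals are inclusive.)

0, 1, 2, 3, 4

Evaluate at each i in [0,4]:
  i=0: ✓ (witness j=4)
  i=1: ✓ (witness j=4)
  i=2: ✓ (witness j=4)
  i=3: ✓ (witness j=4)
  i=4: ✓ (witness j=4)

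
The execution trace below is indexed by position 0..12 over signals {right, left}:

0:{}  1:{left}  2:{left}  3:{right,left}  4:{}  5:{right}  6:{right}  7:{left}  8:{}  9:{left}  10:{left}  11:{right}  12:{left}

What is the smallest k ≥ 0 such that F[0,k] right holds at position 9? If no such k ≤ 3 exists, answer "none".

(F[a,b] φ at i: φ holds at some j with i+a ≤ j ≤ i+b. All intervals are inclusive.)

2

Scan j = 9,10,… for right:
  j=9: fails
  j=10: fails
  j=11: holds
First hit at j=11, so smallest k = 11-9 = 2.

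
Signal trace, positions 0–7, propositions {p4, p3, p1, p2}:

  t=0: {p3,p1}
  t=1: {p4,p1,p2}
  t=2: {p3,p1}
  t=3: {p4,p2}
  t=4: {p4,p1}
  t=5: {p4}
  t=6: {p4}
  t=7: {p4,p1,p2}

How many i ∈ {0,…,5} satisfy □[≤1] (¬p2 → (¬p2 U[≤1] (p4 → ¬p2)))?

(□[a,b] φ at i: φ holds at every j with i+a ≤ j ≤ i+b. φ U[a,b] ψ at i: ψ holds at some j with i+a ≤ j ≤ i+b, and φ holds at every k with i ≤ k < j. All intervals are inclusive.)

6

Evaluate at each i in [0,5]:
  i=0: ✓ (all of [0,1])
  i=1: ✓ (all of [1,2])
  i=2: ✓ (all of [2,3])
  i=3: ✓ (all of [3,4])
  i=4: ✓ (all of [4,5])
  i=5: ✓ (all of [5,6])
Positions where it holds: {0, 1, 2, 3, 4, 5} → 6.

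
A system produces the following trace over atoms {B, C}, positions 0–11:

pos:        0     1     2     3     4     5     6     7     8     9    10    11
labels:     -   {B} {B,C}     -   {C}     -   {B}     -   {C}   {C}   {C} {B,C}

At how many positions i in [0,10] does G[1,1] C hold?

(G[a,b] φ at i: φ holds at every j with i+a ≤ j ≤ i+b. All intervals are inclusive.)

6

Evaluate at each i in [0,10]:
  i=0: ✗ (fails at j=1)
  i=1: ✓ (all of [2,2])
  i=2: ✗ (fails at j=3)
  i=3: ✓ (all of [4,4])
  i=4: ✗ (fails at j=5)
  i=5: ✗ (fails at j=6)
  i=6: ✗ (fails at j=7)
  i=7: ✓ (all of [8,8])
  i=8: ✓ (all of [9,9])
  i=9: ✓ (all of [10,10])
  i=10: ✓ (all of [11,11])
Positions where it holds: {1, 3, 7, 8, 9, 10} → 6.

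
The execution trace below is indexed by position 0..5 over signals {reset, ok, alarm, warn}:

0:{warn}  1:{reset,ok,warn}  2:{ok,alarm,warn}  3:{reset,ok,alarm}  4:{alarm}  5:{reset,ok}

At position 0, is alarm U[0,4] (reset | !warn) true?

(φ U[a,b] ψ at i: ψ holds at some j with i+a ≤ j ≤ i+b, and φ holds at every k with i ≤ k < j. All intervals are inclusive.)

No

Need some j in [0,4] with (reset | !warn), and alarm at every k in [0,j-1].
  j=0: (reset | !warn) false.
  j=1: (reset | !warn) holds, but alarm fails at k=0 → not this j.
  j=2: (reset | !warn) false.
  j=3: (reset | !warn) holds, but alarm fails at k=0 → not this j.
  j=4: (reset | !warn) holds, but alarm fails at k=0 → not this j.
No j in the window works → until fails.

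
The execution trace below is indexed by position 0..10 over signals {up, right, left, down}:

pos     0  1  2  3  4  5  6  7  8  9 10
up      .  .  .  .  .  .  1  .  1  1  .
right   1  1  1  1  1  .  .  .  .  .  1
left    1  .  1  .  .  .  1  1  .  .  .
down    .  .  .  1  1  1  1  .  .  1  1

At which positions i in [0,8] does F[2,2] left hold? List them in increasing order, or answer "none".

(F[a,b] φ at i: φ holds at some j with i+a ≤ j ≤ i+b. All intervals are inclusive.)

Evaluate at each i in [0,8]:
  i=0: ✓ (witness j=2)
  i=1: ✗ (none in [3,3])
  i=2: ✗ (none in [4,4])
  i=3: ✗ (none in [5,5])
  i=4: ✓ (witness j=6)
  i=5: ✓ (witness j=7)
  i=6: ✗ (none in [8,8])
  i=7: ✗ (none in [9,9])
  i=8: ✗ (none in [10,10])

0, 4, 5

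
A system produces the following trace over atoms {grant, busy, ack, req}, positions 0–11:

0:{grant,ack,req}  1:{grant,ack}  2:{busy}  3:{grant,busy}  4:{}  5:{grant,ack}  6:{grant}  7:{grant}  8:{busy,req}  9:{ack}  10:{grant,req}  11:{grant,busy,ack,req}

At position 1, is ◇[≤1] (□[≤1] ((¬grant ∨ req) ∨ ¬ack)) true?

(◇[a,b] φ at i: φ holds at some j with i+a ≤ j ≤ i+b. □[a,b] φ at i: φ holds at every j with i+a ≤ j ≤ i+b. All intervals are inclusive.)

True

Check □[≤1] ((¬grant ∨ req) ∨ ¬ack) at each j in [1,2]:
  j=1: fails at 1
  j=2: holds on [2,3]
Found at j=2 → formula holds.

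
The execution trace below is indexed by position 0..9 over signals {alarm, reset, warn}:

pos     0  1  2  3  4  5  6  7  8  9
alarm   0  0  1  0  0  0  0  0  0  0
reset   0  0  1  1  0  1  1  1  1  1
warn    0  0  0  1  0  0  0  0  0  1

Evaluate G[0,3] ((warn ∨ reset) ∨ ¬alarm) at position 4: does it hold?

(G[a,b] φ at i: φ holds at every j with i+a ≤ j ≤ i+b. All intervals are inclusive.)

Check ((warn ∨ reset) ∨ ¬alarm) at every j in [4,7]:
  j=4: true
  j=5: true
  j=6: true
  j=7: true
All positions satisfy it → formula holds.

Holds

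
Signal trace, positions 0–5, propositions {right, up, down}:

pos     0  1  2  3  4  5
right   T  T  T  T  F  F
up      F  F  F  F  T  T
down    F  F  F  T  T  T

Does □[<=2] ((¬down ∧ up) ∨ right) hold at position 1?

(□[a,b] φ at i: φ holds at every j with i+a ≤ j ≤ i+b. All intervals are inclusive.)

Check ((¬down ∧ up) ∨ right) at every j in [1,3]:
  j=1: true
  j=2: true
  j=3: true
All positions satisfy it → formula holds.

Yes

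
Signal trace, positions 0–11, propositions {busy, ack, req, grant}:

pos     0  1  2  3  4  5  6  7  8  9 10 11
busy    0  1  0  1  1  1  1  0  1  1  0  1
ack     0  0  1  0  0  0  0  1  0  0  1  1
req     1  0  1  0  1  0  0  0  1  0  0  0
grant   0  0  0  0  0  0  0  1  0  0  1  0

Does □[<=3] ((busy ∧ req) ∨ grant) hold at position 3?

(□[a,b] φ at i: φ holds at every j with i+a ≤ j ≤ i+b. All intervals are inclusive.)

False

Check ((busy ∧ req) ∨ grant) at every j in [3,6]:
  j=3: false
  j=4: true
  j=5: false
  j=6: false
Fails at j=3 → formula fails.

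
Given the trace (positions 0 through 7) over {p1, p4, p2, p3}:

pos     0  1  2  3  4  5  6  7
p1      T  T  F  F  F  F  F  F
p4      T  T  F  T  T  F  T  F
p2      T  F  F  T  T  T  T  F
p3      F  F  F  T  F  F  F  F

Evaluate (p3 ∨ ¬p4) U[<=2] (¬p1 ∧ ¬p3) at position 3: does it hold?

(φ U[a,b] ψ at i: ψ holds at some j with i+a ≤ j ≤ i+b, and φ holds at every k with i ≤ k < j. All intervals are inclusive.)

Need some j in [3,5] with (¬p1 ∧ ¬p3), and (p3 ∨ ¬p4) at every k in [3,j-1].
  j=3: (¬p1 ∧ ¬p3) false.
  j=4: (¬p1 ∧ ¬p3) holds; (p3 ∨ ¬p4) holds at every k in [3,3] → satisfied.

Yes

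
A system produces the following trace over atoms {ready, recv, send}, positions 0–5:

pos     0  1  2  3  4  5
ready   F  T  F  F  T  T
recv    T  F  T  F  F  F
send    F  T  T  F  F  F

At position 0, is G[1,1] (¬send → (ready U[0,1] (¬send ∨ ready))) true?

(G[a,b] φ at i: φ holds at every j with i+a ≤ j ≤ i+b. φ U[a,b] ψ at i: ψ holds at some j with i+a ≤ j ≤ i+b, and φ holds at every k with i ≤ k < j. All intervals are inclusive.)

Check (¬send → (ready U[0,1] (¬send ∨ ready))) at every j in [1,1]:
  j=1: antecedent false → ✓
All positions satisfy it → formula holds.

True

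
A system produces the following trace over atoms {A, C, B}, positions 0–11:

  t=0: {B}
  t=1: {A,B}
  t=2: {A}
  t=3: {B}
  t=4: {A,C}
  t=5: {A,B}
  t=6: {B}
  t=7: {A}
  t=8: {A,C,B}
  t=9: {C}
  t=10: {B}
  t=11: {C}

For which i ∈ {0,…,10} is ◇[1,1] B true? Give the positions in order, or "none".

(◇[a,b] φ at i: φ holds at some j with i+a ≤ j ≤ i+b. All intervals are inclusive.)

Evaluate at each i in [0,10]:
  i=0: ✓ (witness j=1)
  i=1: ✗ (none in [2,2])
  i=2: ✓ (witness j=3)
  i=3: ✗ (none in [4,4])
  i=4: ✓ (witness j=5)
  i=5: ✓ (witness j=6)
  i=6: ✗ (none in [7,7])
  i=7: ✓ (witness j=8)
  i=8: ✗ (none in [9,9])
  i=9: ✓ (witness j=10)
  i=10: ✗ (none in [11,11])

0, 2, 4, 5, 7, 9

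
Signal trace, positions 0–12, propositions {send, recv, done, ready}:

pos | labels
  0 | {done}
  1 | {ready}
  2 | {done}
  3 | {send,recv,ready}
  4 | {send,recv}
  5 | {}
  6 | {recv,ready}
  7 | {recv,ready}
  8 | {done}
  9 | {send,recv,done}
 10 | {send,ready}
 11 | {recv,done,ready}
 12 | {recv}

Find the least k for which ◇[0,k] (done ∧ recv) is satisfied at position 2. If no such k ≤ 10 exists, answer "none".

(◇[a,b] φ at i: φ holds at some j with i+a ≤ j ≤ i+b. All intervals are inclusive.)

Scan j = 2,3,… for (done ∧ recv):
  j=2: fails
  j=3: fails
  j=4: fails
  j=5: fails
  j=6: fails
  j=7: fails
  j=8: fails
  j=9: holds
First hit at j=9, so smallest k = 9-2 = 7.

7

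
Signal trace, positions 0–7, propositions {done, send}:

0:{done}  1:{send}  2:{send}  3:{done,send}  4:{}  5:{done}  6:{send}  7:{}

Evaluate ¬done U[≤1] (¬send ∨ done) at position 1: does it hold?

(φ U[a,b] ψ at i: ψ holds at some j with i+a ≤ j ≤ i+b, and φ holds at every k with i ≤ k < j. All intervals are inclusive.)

Does not hold

Need some j in [1,2] with (¬send ∨ done), and ¬done at every k in [1,j-1].
  j=1: (¬send ∨ done) false.
  j=2: (¬send ∨ done) false.
No j in the window works → until fails.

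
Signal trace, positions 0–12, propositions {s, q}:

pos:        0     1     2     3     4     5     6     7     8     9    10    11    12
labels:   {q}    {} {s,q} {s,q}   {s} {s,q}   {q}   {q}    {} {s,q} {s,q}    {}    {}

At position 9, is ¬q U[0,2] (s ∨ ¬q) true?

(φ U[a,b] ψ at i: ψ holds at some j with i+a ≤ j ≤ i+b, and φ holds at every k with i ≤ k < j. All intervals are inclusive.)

Need some j in [9,11] with (s ∨ ¬q), and ¬q at every k in [9,j-1].
  j=9: (s ∨ ¬q) holds; no prefix to check → satisfied.

Holds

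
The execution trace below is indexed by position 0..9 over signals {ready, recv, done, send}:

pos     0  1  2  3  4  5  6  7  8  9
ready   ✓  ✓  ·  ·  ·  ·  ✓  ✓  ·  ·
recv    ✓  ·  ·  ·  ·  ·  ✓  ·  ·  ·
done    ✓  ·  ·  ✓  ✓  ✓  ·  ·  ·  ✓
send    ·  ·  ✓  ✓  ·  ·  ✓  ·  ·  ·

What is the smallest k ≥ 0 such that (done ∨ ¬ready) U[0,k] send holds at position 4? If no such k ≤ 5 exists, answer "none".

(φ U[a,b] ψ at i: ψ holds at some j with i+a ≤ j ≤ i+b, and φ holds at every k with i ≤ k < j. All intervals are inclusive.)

Need earliest j ≥ 4 with send, and (done ∨ ¬ready) at every k in [4,j-1].
  j=4: rhs fails.
  j=5: rhs fails.
  j=6: rhs holds; lhs holds on [4,5]. k = 2.

2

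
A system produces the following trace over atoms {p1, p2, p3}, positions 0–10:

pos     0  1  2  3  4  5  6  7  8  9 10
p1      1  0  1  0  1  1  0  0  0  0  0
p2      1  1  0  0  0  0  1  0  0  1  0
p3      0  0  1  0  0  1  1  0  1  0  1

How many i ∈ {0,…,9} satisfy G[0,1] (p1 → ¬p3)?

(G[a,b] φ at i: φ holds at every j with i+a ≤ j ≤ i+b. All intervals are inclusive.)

6

Evaluate at each i in [0,9]:
  i=0: ✓ (all of [0,1])
  i=1: ✗ (fails at j=2)
  i=2: ✗ (fails at j=2)
  i=3: ✓ (all of [3,4])
  i=4: ✗ (fails at j=5)
  i=5: ✗ (fails at j=5)
  i=6: ✓ (all of [6,7])
  i=7: ✓ (all of [7,8])
  i=8: ✓ (all of [8,9])
  i=9: ✓ (all of [9,10])
Positions where it holds: {0, 3, 6, 7, 8, 9} → 6.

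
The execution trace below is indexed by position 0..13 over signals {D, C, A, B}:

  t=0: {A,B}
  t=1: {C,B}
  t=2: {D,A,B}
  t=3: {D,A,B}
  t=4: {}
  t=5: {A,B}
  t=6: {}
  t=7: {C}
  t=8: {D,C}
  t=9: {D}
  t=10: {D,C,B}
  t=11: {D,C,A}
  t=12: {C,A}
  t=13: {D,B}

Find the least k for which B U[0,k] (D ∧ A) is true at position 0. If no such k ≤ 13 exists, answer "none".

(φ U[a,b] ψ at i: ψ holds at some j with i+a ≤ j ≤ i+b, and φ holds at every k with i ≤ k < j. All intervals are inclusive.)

Need earliest j ≥ 0 with (D ∧ A), and B at every k in [0,j-1].
  j=0: rhs fails.
  j=1: rhs fails.
  j=2: rhs holds; lhs holds on [0,1]. k = 2.

2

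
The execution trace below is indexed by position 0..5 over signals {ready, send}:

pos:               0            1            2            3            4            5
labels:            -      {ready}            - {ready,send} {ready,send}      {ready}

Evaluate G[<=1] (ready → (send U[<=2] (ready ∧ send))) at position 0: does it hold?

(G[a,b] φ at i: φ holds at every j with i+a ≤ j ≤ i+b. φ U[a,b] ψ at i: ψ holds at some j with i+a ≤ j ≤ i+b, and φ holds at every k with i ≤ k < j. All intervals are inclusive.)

False

Check (ready → (send U[<=2] (ready ∧ send))) at every j in [0,1]:
  j=0: antecedent false → ✓
  j=1: antecedent true; consequent fails → ✗
Fails at j=1 → formula fails.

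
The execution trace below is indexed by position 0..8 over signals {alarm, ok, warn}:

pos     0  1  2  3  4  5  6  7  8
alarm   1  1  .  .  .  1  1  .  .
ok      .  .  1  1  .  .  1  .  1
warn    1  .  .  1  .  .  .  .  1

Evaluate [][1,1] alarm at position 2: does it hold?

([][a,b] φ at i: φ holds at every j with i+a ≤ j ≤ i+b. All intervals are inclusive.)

Check alarm at every j in [3,3]:
  j=3: false
Fails at j=3 → formula fails.

Does not hold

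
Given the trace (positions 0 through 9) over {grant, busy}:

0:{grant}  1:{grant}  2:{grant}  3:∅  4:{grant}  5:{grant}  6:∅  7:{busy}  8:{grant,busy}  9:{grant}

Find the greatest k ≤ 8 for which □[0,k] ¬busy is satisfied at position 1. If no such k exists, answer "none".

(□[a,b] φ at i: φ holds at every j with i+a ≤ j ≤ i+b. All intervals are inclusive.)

¬busy must hold from j=1 onward; find where it first fails.
  j=1: holds
  j=2: holds
  j=3: holds
  j=4: holds
  j=5: holds
  j=6: holds
  j=7: fails
Holds on [1,6], so largest k = 5.

5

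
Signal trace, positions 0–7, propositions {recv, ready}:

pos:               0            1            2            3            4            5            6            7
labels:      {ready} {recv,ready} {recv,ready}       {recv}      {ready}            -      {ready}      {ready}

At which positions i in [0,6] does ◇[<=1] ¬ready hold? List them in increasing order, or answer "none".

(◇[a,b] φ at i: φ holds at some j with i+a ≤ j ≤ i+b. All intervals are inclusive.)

2, 3, 4, 5

Evaluate at each i in [0,6]:
  i=0: ✗ (none in [0,1])
  i=1: ✗ (none in [1,2])
  i=2: ✓ (witness j=3)
  i=3: ✓ (witness j=3)
  i=4: ✓ (witness j=5)
  i=5: ✓ (witness j=5)
  i=6: ✗ (none in [6,7])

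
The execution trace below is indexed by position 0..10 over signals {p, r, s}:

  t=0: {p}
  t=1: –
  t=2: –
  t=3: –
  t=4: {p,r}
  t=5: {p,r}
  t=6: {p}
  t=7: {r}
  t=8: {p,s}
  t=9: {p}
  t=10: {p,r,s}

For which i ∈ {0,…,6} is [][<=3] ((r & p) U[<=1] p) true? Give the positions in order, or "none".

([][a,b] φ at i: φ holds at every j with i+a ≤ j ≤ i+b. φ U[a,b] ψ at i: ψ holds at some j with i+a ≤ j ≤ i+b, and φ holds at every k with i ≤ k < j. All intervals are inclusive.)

none

Evaluate at each i in [0,6]:
  i=0: ✗ (fails at j=1)
  i=1: ✗ (fails at j=1)
  i=2: ✗ (fails at j=2)
  i=3: ✗ (fails at j=3)
  i=4: ✗ (fails at j=7)
  i=5: ✗ (fails at j=7)
  i=6: ✗ (fails at j=7)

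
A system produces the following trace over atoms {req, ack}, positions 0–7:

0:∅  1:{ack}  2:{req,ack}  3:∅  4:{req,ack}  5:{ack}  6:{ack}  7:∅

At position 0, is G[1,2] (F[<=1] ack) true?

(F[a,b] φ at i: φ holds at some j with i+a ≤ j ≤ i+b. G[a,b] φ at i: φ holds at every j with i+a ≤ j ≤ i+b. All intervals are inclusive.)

Holds

Check F[<=1] ack at every j in [1,2]:
  j=1: holds (witness at 1)
  j=2: holds (witness at 2)
All positions satisfy it → formula holds.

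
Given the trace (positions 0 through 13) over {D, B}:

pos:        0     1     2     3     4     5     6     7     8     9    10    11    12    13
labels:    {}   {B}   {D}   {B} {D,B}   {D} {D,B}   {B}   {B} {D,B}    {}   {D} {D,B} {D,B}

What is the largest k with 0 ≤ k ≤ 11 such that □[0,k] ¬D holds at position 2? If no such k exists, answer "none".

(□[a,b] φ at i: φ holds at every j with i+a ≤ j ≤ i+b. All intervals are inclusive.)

¬D must hold from j=2 onward; find where it first fails.
  j=2: fails → no k works.

none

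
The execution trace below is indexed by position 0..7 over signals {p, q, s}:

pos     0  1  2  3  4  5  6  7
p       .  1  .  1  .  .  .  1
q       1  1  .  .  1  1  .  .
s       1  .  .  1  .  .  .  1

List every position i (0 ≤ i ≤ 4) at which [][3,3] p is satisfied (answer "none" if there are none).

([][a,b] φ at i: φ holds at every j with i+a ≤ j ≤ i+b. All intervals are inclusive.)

Evaluate at each i in [0,4]:
  i=0: ✓ (all of [3,3])
  i=1: ✗ (fails at j=4)
  i=2: ✗ (fails at j=5)
  i=3: ✗ (fails at j=6)
  i=4: ✓ (all of [7,7])

0, 4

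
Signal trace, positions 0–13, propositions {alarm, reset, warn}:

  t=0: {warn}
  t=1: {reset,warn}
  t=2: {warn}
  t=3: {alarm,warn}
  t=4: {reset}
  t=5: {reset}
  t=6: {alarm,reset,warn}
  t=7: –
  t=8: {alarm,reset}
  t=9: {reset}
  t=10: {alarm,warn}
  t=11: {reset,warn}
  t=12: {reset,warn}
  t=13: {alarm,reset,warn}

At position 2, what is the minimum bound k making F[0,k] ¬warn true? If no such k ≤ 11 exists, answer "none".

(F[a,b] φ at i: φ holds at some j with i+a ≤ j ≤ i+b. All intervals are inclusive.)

2

Scan j = 2,3,… for ¬warn:
  j=2: fails
  j=3: fails
  j=4: holds
First hit at j=4, so smallest k = 4-2 = 2.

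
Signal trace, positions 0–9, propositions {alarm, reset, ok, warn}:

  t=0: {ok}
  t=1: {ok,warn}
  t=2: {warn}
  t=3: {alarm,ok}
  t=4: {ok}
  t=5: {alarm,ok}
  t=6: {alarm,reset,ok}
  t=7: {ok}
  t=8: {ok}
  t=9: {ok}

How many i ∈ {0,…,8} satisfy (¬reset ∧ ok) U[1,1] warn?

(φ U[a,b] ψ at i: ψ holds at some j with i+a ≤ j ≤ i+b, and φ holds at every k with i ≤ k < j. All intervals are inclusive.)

Evaluate at each i in [0,8]:
  i=0: ✓ (rhs at j=1; lhs holds on [0,0])
  i=1: ✓ (rhs at j=2; lhs holds on [1,1])
  i=2: ✗ (no rhs in [3,3])
  i=3: ✗ (no rhs in [4,4])
  i=4: ✗ (no rhs in [5,5])
  i=5: ✗ (no rhs in [6,6])
  i=6: ✗ (no rhs in [7,7])
  i=7: ✗ (no rhs in [8,8])
  i=8: ✗ (no rhs in [9,9])
Positions where it holds: {0, 1} → 2.

2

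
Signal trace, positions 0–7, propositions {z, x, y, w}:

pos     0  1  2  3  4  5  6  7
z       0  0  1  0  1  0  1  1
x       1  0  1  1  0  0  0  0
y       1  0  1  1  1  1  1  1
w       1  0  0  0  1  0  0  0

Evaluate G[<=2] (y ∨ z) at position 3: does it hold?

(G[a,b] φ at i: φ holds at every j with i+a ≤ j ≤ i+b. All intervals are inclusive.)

True

Check (y ∨ z) at every j in [3,5]:
  j=3: true
  j=4: true
  j=5: true
All positions satisfy it → formula holds.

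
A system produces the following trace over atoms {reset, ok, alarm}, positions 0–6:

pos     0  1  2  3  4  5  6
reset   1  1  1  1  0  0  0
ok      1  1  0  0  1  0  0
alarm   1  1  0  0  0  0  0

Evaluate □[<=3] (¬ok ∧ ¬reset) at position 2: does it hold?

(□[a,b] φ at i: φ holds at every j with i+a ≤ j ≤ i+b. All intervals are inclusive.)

Check (¬ok ∧ ¬reset) at every j in [2,5]:
  j=2: false
  j=3: false
  j=4: false
  j=5: true
Fails at j=2 → formula fails.

False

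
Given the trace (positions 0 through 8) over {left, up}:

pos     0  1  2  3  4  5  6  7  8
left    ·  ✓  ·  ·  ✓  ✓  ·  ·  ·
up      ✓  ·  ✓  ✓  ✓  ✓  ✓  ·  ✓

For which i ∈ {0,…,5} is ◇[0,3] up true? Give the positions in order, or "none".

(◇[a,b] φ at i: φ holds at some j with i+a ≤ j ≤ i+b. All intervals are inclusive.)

0, 1, 2, 3, 4, 5

Evaluate at each i in [0,5]:
  i=0: ✓ (witness j=0)
  i=1: ✓ (witness j=2)
  i=2: ✓ (witness j=2)
  i=3: ✓ (witness j=3)
  i=4: ✓ (witness j=4)
  i=5: ✓ (witness j=5)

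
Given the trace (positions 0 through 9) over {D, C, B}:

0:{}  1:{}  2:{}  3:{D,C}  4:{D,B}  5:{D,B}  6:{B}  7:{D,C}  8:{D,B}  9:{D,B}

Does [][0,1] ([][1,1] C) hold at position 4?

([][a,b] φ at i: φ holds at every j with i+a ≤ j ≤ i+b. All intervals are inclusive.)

False

Check [][1,1] C at every j in [4,5]:
  j=4: fails at 5
  j=5: fails at 6
Fails at j=4 → formula fails.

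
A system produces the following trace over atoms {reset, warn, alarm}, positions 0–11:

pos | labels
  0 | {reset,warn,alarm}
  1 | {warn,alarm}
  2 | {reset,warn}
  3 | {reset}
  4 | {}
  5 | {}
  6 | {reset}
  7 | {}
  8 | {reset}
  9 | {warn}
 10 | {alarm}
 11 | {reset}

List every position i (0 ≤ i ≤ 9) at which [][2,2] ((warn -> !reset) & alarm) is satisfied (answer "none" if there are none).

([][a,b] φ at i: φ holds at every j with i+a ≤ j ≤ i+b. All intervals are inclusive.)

8

Evaluate at each i in [0,9]:
  i=0: ✗ (fails at j=2)
  i=1: ✗ (fails at j=3)
  i=2: ✗ (fails at j=4)
  i=3: ✗ (fails at j=5)
  i=4: ✗ (fails at j=6)
  i=5: ✗ (fails at j=7)
  i=6: ✗ (fails at j=8)
  i=7: ✗ (fails at j=9)
  i=8: ✓ (all of [10,10])
  i=9: ✗ (fails at j=11)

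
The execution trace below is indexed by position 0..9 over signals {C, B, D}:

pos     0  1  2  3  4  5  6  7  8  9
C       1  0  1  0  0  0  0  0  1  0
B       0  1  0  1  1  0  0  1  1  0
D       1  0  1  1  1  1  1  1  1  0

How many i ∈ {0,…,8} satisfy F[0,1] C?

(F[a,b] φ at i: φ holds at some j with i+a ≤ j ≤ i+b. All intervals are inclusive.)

5

Evaluate at each i in [0,8]:
  i=0: ✓ (witness j=0)
  i=1: ✓ (witness j=2)
  i=2: ✓ (witness j=2)
  i=3: ✗ (none in [3,4])
  i=4: ✗ (none in [4,5])
  i=5: ✗ (none in [5,6])
  i=6: ✗ (none in [6,7])
  i=7: ✓ (witness j=8)
  i=8: ✓ (witness j=8)
Positions where it holds: {0, 1, 2, 7, 8} → 5.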